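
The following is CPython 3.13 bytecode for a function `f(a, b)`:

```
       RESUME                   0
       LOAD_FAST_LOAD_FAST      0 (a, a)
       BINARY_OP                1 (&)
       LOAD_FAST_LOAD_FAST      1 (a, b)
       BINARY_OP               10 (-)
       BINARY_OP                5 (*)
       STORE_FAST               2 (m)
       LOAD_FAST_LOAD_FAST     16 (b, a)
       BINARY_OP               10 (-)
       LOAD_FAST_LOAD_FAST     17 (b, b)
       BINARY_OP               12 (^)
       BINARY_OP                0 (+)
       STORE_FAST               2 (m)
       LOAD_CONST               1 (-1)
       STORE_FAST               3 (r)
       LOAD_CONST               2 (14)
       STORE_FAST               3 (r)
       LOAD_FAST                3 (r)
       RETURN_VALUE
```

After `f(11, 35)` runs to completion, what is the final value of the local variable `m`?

LOAD_FAST_LOAD_FAST a,a → push 11,11. Stack: [11, 11]
BINARY_OP & → 11 & 11 = 11. Stack: [11]
LOAD_FAST_LOAD_FAST a,b → push 11,35. Stack: [11, 11, 35]
BINARY_OP - → 11 - 35 = -24. Stack: [11, -24]
BINARY_OP * → 11 * -24 = -264. Stack: [-264]
STORE_FAST m → m=-264. Stack: []
LOAD_FAST_LOAD_FAST b,a → push 35,11. Stack: [35, 11]
BINARY_OP - → 35 - 11 = 24. Stack: [24]
LOAD_FAST_LOAD_FAST b,b → push 35,35. Stack: [24, 35, 35]
BINARY_OP ^ → 35 ^ 35 = 0. Stack: [24, 0]
BINARY_OP + → 24 + 0 = 24. Stack: [24]
STORE_FAST m → m=24. Stack: []
LOAD_CONST → push -1. Stack: [-1]
STORE_FAST r → r=-1. Stack: []
LOAD_CONST → push 14. Stack: [14]
STORE_FAST r → r=14. Stack: []
LOAD_FAST r → push 14. Stack: [14]
RETURN_VALUE → return 14.

24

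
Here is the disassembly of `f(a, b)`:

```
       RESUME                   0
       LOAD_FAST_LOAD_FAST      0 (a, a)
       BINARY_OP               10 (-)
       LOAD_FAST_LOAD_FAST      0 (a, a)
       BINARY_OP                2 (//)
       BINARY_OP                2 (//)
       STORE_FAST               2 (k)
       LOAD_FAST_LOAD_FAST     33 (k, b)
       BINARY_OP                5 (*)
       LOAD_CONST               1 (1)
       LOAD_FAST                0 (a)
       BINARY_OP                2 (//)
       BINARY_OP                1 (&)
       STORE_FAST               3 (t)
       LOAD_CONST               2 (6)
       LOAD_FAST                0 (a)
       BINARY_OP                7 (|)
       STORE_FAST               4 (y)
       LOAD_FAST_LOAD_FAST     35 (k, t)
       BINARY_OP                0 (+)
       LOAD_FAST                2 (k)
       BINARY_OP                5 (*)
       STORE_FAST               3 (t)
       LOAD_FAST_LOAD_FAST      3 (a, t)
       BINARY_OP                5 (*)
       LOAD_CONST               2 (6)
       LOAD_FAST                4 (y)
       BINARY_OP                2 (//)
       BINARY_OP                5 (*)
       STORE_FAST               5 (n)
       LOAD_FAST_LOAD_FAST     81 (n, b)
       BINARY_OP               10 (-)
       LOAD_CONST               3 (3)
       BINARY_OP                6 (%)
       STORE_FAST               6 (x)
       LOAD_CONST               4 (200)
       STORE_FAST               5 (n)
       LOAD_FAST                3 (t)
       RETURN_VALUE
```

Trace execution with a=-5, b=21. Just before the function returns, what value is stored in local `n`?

LOAD_FAST_LOAD_FAST a,a → push -5,-5. Stack: [-5, -5]
BINARY_OP - → -5 - -5 = 0. Stack: [0]
LOAD_FAST_LOAD_FAST a,a → push -5,-5. Stack: [0, -5, -5]
BINARY_OP // → -5 // -5 = 1. Stack: [0, 1]
BINARY_OP // → 0 // 1 = 0. Stack: [0]
STORE_FAST k → k=0. Stack: []
LOAD_FAST_LOAD_FAST k,b → push 0,21. Stack: [0, 21]
BINARY_OP * → 0 * 21 = 0. Stack: [0]
LOAD_CONST → push 1. Stack: [0, 1]
LOAD_FAST a → push -5. Stack: [0, 1, -5]
BINARY_OP // → 1 // -5 = -1. Stack: [0, -1]
BINARY_OP & → 0 & -1 = 0. Stack: [0]
STORE_FAST t → t=0. Stack: []
LOAD_CONST → push 6. Stack: [6]
LOAD_FAST a → push -5. Stack: [6, -5]
BINARY_OP | → 6 | -5 = -1. Stack: [-1]
STORE_FAST y → y=-1. Stack: []
LOAD_FAST_LOAD_FAST k,t → push 0,0. Stack: [0, 0]
BINARY_OP + → 0 + 0 = 0. Stack: [0]
LOAD_FAST k → push 0. Stack: [0, 0]
BINARY_OP * → 0 * 0 = 0. Stack: [0]
STORE_FAST t → t=0. Stack: []
LOAD_FAST_LOAD_FAST a,t → push -5,0. Stack: [-5, 0]
BINARY_OP * → -5 * 0 = 0. Stack: [0]
LOAD_CONST → push 6. Stack: [0, 6]
LOAD_FAST y → push -1. Stack: [0, 6, -1]
BINARY_OP // → 6 // -1 = -6. Stack: [0, -6]
BINARY_OP * → 0 * -6 = 0. Stack: [0]
STORE_FAST n → n=0. Stack: []
LOAD_FAST_LOAD_FAST n,b → push 0,21. Stack: [0, 21]
BINARY_OP - → 0 - 21 = -21. Stack: [-21]
LOAD_CONST → push 3. Stack: [-21, 3]
BINARY_OP % → -21 % 3 = 0. Stack: [0]
STORE_FAST x → x=0. Stack: []
LOAD_CONST → push 200. Stack: [200]
STORE_FAST n → n=200. Stack: []
LOAD_FAST t → push 0. Stack: [0]
RETURN_VALUE → return 0.

200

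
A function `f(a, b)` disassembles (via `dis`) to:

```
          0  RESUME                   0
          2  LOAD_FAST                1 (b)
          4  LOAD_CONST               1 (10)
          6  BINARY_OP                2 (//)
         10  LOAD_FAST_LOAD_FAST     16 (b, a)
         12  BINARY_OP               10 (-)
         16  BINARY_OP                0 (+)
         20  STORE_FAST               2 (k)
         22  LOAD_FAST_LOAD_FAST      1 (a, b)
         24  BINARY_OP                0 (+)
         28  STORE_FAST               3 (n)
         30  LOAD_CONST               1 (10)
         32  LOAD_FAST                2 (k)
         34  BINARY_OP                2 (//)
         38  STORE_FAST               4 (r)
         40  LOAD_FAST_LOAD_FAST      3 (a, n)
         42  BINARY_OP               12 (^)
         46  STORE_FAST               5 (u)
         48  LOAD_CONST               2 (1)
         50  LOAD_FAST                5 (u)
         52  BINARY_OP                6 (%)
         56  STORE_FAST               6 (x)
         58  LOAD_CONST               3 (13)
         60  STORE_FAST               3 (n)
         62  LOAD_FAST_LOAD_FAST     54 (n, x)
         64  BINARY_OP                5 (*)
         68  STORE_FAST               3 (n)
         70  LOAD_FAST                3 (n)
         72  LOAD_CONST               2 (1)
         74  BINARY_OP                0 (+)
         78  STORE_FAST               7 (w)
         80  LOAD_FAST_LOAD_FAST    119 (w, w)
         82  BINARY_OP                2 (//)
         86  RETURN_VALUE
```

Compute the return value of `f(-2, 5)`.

1

LOAD_FAST b → push 5. Stack: [5]
LOAD_CONST → push 10. Stack: [5, 10]
BINARY_OP // → 5 // 10 = 0. Stack: [0]
LOAD_FAST_LOAD_FAST b,a → push 5,-2. Stack: [0, 5, -2]
BINARY_OP - → 5 - -2 = 7. Stack: [0, 7]
BINARY_OP + → 0 + 7 = 7. Stack: [7]
STORE_FAST k → k=7. Stack: []
LOAD_FAST_LOAD_FAST a,b → push -2,5. Stack: [-2, 5]
BINARY_OP + → -2 + 5 = 3. Stack: [3]
STORE_FAST n → n=3. Stack: []
LOAD_CONST → push 10. Stack: [10]
LOAD_FAST k → push 7. Stack: [10, 7]
BINARY_OP // → 10 // 7 = 1. Stack: [1]
STORE_FAST r → r=1. Stack: []
LOAD_FAST_LOAD_FAST a,n → push -2,3. Stack: [-2, 3]
BINARY_OP ^ → -2 ^ 3 = -3. Stack: [-3]
STORE_FAST u → u=-3. Stack: []
LOAD_CONST → push 1. Stack: [1]
LOAD_FAST u → push -3. Stack: [1, -3]
BINARY_OP % → 1 % -3 = -2. Stack: [-2]
STORE_FAST x → x=-2. Stack: []
LOAD_CONST → push 13. Stack: [13]
STORE_FAST n → n=13. Stack: []
LOAD_FAST_LOAD_FAST n,x → push 13,-2. Stack: [13, -2]
BINARY_OP * → 13 * -2 = -26. Stack: [-26]
STORE_FAST n → n=-26. Stack: []
LOAD_FAST n → push -26. Stack: [-26]
LOAD_CONST → push 1. Stack: [-26, 1]
BINARY_OP + → -26 + 1 = -25. Stack: [-25]
STORE_FAST w → w=-25. Stack: []
LOAD_FAST_LOAD_FAST w,w → push -25,-25. Stack: [-25, -25]
BINARY_OP // → -25 // -25 = 1. Stack: [1]
RETURN_VALUE → return 1.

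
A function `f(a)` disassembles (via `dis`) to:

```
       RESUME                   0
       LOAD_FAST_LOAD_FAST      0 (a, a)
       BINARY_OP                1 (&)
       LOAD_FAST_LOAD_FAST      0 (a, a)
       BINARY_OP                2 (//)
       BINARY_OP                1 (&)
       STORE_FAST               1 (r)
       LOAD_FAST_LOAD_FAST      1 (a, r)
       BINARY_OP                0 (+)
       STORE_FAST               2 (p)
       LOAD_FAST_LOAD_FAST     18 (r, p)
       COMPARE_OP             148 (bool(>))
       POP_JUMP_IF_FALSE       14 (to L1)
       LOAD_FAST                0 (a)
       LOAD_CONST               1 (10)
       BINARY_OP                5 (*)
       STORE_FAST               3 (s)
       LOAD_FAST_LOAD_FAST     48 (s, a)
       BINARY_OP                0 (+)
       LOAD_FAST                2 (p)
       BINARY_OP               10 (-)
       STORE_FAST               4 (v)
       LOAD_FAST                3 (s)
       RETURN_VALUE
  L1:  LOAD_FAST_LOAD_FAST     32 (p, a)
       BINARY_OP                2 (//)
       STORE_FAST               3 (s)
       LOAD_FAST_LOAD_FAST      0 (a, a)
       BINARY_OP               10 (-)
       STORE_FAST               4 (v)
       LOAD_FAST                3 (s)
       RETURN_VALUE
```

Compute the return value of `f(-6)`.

LOAD_FAST_LOAD_FAST a,a → push -6,-6. Stack: [-6, -6]
BINARY_OP & → -6 & -6 = -6. Stack: [-6]
LOAD_FAST_LOAD_FAST a,a → push -6,-6. Stack: [-6, -6, -6]
BINARY_OP // → -6 // -6 = 1. Stack: [-6, 1]
BINARY_OP & → -6 & 1 = 0. Stack: [0]
STORE_FAST r → r=0. Stack: []
LOAD_FAST_LOAD_FAST a,r → push -6,0. Stack: [-6, 0]
BINARY_OP + → -6 + 0 = -6. Stack: [-6]
STORE_FAST p → p=-6. Stack: []
LOAD_FAST_LOAD_FAST r,p → push 0,-6. Stack: [0, -6]
COMPARE_OP bool(>) → 0 vs -6 = True. Stack: [True]
POP_JUMP_IF_FALSE → pop True; no jump. Stack: []
LOAD_FAST a → push -6. Stack: [-6]
LOAD_CONST → push 10. Stack: [-6, 10]
BINARY_OP * → -6 * 10 = -60. Stack: [-60]
STORE_FAST s → s=-60. Stack: []
LOAD_FAST_LOAD_FAST s,a → push -60,-6. Stack: [-60, -6]
BINARY_OP + → -60 + -6 = -66. Stack: [-66]
LOAD_FAST p → push -6. Stack: [-66, -6]
BINARY_OP - → -66 - -6 = -60. Stack: [-60]
STORE_FAST v → v=-60. Stack: []
LOAD_FAST s → push -60. Stack: [-60]
RETURN_VALUE → return -60.

-60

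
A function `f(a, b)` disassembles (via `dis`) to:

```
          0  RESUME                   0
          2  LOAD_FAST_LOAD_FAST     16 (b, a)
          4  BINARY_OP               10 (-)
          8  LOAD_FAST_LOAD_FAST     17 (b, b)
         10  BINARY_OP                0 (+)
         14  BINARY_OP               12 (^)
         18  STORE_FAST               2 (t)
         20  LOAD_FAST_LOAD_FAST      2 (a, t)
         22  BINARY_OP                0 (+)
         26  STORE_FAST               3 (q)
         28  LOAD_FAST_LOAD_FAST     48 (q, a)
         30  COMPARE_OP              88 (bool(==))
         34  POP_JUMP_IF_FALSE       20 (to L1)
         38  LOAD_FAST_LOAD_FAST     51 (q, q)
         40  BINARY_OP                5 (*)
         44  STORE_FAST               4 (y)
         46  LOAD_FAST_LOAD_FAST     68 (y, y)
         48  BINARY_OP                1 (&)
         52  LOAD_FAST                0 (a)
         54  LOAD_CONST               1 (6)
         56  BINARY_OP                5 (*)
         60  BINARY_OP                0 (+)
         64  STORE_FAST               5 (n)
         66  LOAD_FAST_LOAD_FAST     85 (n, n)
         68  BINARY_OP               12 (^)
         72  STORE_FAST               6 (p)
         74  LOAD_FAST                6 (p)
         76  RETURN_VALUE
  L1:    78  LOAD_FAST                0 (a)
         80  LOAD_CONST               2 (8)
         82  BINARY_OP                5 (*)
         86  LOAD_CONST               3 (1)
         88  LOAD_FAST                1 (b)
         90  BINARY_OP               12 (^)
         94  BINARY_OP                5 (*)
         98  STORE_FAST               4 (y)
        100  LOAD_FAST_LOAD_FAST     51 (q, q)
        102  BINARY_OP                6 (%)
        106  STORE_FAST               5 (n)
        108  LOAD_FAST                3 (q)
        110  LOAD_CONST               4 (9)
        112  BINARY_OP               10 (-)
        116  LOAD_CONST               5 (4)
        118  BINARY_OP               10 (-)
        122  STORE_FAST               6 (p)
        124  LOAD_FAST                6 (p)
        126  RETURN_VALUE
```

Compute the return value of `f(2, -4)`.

-9

LOAD_FAST_LOAD_FAST b,a → push -4,2. Stack: [-4, 2]
BINARY_OP - → -4 - 2 = -6. Stack: [-6]
LOAD_FAST_LOAD_FAST b,b → push -4,-4. Stack: [-6, -4, -4]
BINARY_OP + → -4 + -4 = -8. Stack: [-6, -8]
BINARY_OP ^ → -6 ^ -8 = 2. Stack: [2]
STORE_FAST t → t=2. Stack: []
LOAD_FAST_LOAD_FAST a,t → push 2,2. Stack: [2, 2]
BINARY_OP + → 2 + 2 = 4. Stack: [4]
STORE_FAST q → q=4. Stack: []
LOAD_FAST_LOAD_FAST q,a → push 4,2. Stack: [4, 2]
COMPARE_OP bool(==) → 4 vs 2 = False. Stack: [False]
POP_JUMP_IF_FALSE → pop False; jump. Stack: []
LOAD_FAST a → push 2. Stack: [2]
LOAD_CONST → push 8. Stack: [2, 8]
BINARY_OP * → 2 * 8 = 16. Stack: [16]
LOAD_CONST → push 1. Stack: [16, 1]
LOAD_FAST b → push -4. Stack: [16, 1, -4]
BINARY_OP ^ → 1 ^ -4 = -3. Stack: [16, -3]
BINARY_OP * → 16 * -3 = -48. Stack: [-48]
STORE_FAST y → y=-48. Stack: []
LOAD_FAST_LOAD_FAST q,q → push 4,4. Stack: [4, 4]
BINARY_OP % → 4 % 4 = 0. Stack: [0]
STORE_FAST n → n=0. Stack: []
LOAD_FAST q → push 4. Stack: [4]
LOAD_CONST → push 9. Stack: [4, 9]
BINARY_OP - → 4 - 9 = -5. Stack: [-5]
LOAD_CONST → push 4. Stack: [-5, 4]
BINARY_OP - → -5 - 4 = -9. Stack: [-9]
STORE_FAST p → p=-9. Stack: []
LOAD_FAST p → push -9. Stack: [-9]
RETURN_VALUE → return -9.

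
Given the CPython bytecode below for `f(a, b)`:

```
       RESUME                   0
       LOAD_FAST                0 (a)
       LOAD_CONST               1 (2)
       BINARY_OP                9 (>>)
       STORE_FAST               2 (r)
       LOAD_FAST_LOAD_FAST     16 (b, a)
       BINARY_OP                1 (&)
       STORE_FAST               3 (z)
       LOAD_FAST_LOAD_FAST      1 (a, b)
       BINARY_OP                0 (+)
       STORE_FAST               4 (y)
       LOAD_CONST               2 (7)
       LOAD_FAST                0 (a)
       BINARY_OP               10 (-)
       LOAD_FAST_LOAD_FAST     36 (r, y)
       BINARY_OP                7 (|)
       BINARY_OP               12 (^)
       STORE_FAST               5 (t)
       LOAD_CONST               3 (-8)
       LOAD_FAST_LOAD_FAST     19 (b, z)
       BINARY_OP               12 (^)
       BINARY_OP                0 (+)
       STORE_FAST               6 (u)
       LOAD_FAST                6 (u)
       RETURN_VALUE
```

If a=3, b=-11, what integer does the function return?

-20

LOAD_FAST a → push 3. Stack: [3]
LOAD_CONST → push 2. Stack: [3, 2]
BINARY_OP >> → 3 >> 2 = 0. Stack: [0]
STORE_FAST r → r=0. Stack: []
LOAD_FAST_LOAD_FAST b,a → push -11,3. Stack: [-11, 3]
BINARY_OP & → -11 & 3 = 1. Stack: [1]
STORE_FAST z → z=1. Stack: []
LOAD_FAST_LOAD_FAST a,b → push 3,-11. Stack: [3, -11]
BINARY_OP + → 3 + -11 = -8. Stack: [-8]
STORE_FAST y → y=-8. Stack: []
LOAD_CONST → push 7. Stack: [7]
LOAD_FAST a → push 3. Stack: [7, 3]
BINARY_OP - → 7 - 3 = 4. Stack: [4]
LOAD_FAST_LOAD_FAST r,y → push 0,-8. Stack: [4, 0, -8]
BINARY_OP | → 0 | -8 = -8. Stack: [4, -8]
BINARY_OP ^ → 4 ^ -8 = -4. Stack: [-4]
STORE_FAST t → t=-4. Stack: []
LOAD_CONST → push -8. Stack: [-8]
LOAD_FAST_LOAD_FAST b,z → push -11,1. Stack: [-8, -11, 1]
BINARY_OP ^ → -11 ^ 1 = -12. Stack: [-8, -12]
BINARY_OP + → -8 + -12 = -20. Stack: [-20]
STORE_FAST u → u=-20. Stack: []
LOAD_FAST u → push -20. Stack: [-20]
RETURN_VALUE → return -20.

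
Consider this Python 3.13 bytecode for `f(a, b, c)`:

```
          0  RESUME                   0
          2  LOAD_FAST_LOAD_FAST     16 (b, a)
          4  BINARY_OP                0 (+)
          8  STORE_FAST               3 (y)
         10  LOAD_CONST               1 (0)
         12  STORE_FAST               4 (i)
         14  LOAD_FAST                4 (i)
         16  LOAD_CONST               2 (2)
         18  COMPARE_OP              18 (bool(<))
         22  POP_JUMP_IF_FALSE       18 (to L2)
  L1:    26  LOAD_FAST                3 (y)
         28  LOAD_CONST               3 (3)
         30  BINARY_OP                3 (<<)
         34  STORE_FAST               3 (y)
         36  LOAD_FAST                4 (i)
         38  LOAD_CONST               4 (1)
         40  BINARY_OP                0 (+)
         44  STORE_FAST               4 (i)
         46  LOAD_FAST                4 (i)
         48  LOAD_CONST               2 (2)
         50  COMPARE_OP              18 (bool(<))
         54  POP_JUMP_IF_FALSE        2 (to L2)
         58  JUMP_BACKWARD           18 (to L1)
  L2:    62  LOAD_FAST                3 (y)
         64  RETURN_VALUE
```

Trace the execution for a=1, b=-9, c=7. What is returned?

LOAD_FAST_LOAD_FAST b,a → push -9,1. Stack: [-9, 1]
BINARY_OP + → -9 + 1 = -8. Stack: [-8]
STORE_FAST y → y=-8. Stack: []
LOAD_CONST → push 0. Stack: [0]
STORE_FAST i → i=0. Stack: []
LOAD_FAST i → push 0. Stack: [0]
LOAD_CONST → push 2. Stack: [0, 2]
COMPARE_OP bool(<) → 0 vs 2 = True. Stack: [True]
POP_JUMP_IF_FALSE → pop True; no jump. Stack: []
LOAD_FAST y → push -8. Stack: [-8]
LOAD_CONST → push 3. Stack: [-8, 3]
BINARY_OP << → -8 << 3 = -64. Stack: [-64]
STORE_FAST y → y=-64. Stack: []
LOAD_FAST i → push 0. Stack: [0]
LOAD_CONST → push 1. Stack: [0, 1]
BINARY_OP + → 0 + 1 = 1. Stack: [1]
STORE_FAST i → i=1. Stack: []
LOAD_FAST i → push 1. Stack: [1]
LOAD_CONST → push 2. Stack: [1, 2]
COMPARE_OP bool(<) → 1 vs 2 = True. Stack: [True]
POP_JUMP_IF_FALSE → pop True; no jump. Stack: []
LOAD_FAST y → push -64. Stack: [-64]
LOAD_CONST → push 3. Stack: [-64, 3]
BINARY_OP << → -64 << 3 = -512. Stack: [-512]
STORE_FAST y → y=-512. Stack: []
LOAD_FAST i → push 1. Stack: [1]
LOAD_CONST → push 1. Stack: [1, 1]
BINARY_OP + → 1 + 1 = 2. Stack: [2]
STORE_FAST i → i=2. Stack: []
LOAD_FAST i → push 2. Stack: [2]
LOAD_CONST → push 2. Stack: [2, 2]
COMPARE_OP bool(<) → 2 vs 2 = False. Stack: [False]
POP_JUMP_IF_FALSE → pop False; jump. Stack: []
LOAD_FAST y → push -512. Stack: [-512]
RETURN_VALUE → return -512.

-512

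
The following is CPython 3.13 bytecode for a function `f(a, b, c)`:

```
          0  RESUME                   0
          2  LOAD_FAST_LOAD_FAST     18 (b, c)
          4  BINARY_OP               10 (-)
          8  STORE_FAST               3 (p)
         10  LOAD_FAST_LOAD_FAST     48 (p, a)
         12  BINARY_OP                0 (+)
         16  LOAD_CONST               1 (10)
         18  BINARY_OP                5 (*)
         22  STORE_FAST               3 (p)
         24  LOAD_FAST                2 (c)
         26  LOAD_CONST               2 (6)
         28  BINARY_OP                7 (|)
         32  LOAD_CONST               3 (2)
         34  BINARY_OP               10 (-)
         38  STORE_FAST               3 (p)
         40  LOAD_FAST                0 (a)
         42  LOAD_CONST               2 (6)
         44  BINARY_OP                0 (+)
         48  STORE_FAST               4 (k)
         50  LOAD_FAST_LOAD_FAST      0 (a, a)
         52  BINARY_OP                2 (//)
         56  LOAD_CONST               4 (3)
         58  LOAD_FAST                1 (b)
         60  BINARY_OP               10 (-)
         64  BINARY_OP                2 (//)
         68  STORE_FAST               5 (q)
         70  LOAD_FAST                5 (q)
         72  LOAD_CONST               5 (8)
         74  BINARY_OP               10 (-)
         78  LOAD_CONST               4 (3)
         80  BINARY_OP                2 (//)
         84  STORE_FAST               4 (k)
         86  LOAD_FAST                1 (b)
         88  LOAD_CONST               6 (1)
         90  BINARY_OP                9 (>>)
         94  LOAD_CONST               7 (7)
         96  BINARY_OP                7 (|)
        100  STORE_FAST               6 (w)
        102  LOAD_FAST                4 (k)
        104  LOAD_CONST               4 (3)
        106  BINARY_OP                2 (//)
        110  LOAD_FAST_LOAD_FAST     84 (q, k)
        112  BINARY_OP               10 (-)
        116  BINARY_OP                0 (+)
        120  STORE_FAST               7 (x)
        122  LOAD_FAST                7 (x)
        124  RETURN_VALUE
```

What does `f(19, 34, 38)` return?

1

LOAD_FAST_LOAD_FAST b,c → push 34,38. Stack: [34, 38]
BINARY_OP - → 34 - 38 = -4. Stack: [-4]
STORE_FAST p → p=-4. Stack: []
LOAD_FAST_LOAD_FAST p,a → push -4,19. Stack: [-4, 19]
BINARY_OP + → -4 + 19 = 15. Stack: [15]
LOAD_CONST → push 10. Stack: [15, 10]
BINARY_OP * → 15 * 10 = 150. Stack: [150]
STORE_FAST p → p=150. Stack: []
LOAD_FAST c → push 38. Stack: [38]
LOAD_CONST → push 6. Stack: [38, 6]
BINARY_OP | → 38 | 6 = 38. Stack: [38]
LOAD_CONST → push 2. Stack: [38, 2]
BINARY_OP - → 38 - 2 = 36. Stack: [36]
STORE_FAST p → p=36. Stack: []
LOAD_FAST a → push 19. Stack: [19]
LOAD_CONST → push 6. Stack: [19, 6]
BINARY_OP + → 19 + 6 = 25. Stack: [25]
STORE_FAST k → k=25. Stack: []
LOAD_FAST_LOAD_FAST a,a → push 19,19. Stack: [19, 19]
BINARY_OP // → 19 // 19 = 1. Stack: [1]
LOAD_CONST → push 3. Stack: [1, 3]
LOAD_FAST b → push 34. Stack: [1, 3, 34]
BINARY_OP - → 3 - 34 = -31. Stack: [1, -31]
BINARY_OP // → 1 // -31 = -1. Stack: [-1]
STORE_FAST q → q=-1. Stack: []
LOAD_FAST q → push -1. Stack: [-1]
LOAD_CONST → push 8. Stack: [-1, 8]
BINARY_OP - → -1 - 8 = -9. Stack: [-9]
LOAD_CONST → push 3. Stack: [-9, 3]
BINARY_OP // → -9 // 3 = -3. Stack: [-3]
STORE_FAST k → k=-3. Stack: []
LOAD_FAST b → push 34. Stack: [34]
LOAD_CONST → push 1. Stack: [34, 1]
BINARY_OP >> → 34 >> 1 = 17. Stack: [17]
LOAD_CONST → push 7. Stack: [17, 7]
BINARY_OP | → 17 | 7 = 23. Stack: [23]
STORE_FAST w → w=23. Stack: []
LOAD_FAST k → push -3. Stack: [-3]
LOAD_CONST → push 3. Stack: [-3, 3]
BINARY_OP // → -3 // 3 = -1. Stack: [-1]
LOAD_FAST_LOAD_FAST q,k → push -1,-3. Stack: [-1, -1, -3]
BINARY_OP - → -1 - -3 = 2. Stack: [-1, 2]
BINARY_OP + → -1 + 2 = 1. Stack: [1]
STORE_FAST x → x=1. Stack: []
LOAD_FAST x → push 1. Stack: [1]
RETURN_VALUE → return 1.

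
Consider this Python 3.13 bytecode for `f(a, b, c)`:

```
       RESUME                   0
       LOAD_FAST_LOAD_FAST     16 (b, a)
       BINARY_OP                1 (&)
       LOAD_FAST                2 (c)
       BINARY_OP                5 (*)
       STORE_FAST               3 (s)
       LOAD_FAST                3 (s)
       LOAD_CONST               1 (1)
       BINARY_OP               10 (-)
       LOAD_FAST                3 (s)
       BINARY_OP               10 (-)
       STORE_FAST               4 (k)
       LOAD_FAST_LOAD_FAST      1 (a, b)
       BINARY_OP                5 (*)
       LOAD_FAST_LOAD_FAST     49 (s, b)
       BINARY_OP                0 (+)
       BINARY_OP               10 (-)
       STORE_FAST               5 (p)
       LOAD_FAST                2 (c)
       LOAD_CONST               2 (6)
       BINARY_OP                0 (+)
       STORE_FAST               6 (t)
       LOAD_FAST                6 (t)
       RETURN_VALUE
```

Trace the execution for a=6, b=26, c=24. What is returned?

LOAD_FAST_LOAD_FAST b,a → push 26,6. Stack: [26, 6]
BINARY_OP & → 26 & 6 = 2. Stack: [2]
LOAD_FAST c → push 24. Stack: [2, 24]
BINARY_OP * → 2 * 24 = 48. Stack: [48]
STORE_FAST s → s=48. Stack: []
LOAD_FAST s → push 48. Stack: [48]
LOAD_CONST → push 1. Stack: [48, 1]
BINARY_OP - → 48 - 1 = 47. Stack: [47]
LOAD_FAST s → push 48. Stack: [47, 48]
BINARY_OP - → 47 - 48 = -1. Stack: [-1]
STORE_FAST k → k=-1. Stack: []
LOAD_FAST_LOAD_FAST a,b → push 6,26. Stack: [6, 26]
BINARY_OP * → 6 * 26 = 156. Stack: [156]
LOAD_FAST_LOAD_FAST s,b → push 48,26. Stack: [156, 48, 26]
BINARY_OP + → 48 + 26 = 74. Stack: [156, 74]
BINARY_OP - → 156 - 74 = 82. Stack: [82]
STORE_FAST p → p=82. Stack: []
LOAD_FAST c → push 24. Stack: [24]
LOAD_CONST → push 6. Stack: [24, 6]
BINARY_OP + → 24 + 6 = 30. Stack: [30]
STORE_FAST t → t=30. Stack: []
LOAD_FAST t → push 30. Stack: [30]
RETURN_VALUE → return 30.

30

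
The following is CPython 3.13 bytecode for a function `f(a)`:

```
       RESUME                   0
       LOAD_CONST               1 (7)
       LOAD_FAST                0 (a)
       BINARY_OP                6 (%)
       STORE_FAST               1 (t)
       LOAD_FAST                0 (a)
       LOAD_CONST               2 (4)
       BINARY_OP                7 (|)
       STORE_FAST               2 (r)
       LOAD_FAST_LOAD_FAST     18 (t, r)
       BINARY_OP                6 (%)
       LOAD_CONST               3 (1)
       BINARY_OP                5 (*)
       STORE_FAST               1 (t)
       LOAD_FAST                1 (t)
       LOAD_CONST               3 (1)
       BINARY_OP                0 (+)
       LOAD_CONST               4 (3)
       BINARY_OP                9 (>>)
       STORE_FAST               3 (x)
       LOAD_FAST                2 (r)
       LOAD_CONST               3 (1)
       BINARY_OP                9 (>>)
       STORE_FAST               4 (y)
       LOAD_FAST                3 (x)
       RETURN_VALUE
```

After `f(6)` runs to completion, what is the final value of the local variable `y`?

LOAD_CONST → push 7. Stack: [7]
LOAD_FAST a → push 6. Stack: [7, 6]
BINARY_OP % → 7 % 6 = 1. Stack: [1]
STORE_FAST t → t=1. Stack: []
LOAD_FAST a → push 6. Stack: [6]
LOAD_CONST → push 4. Stack: [6, 4]
BINARY_OP | → 6 | 4 = 6. Stack: [6]
STORE_FAST r → r=6. Stack: []
LOAD_FAST_LOAD_FAST t,r → push 1,6. Stack: [1, 6]
BINARY_OP % → 1 % 6 = 1. Stack: [1]
LOAD_CONST → push 1. Stack: [1, 1]
BINARY_OP * → 1 * 1 = 1. Stack: [1]
STORE_FAST t → t=1. Stack: []
LOAD_FAST t → push 1. Stack: [1]
LOAD_CONST → push 1. Stack: [1, 1]
BINARY_OP + → 1 + 1 = 2. Stack: [2]
LOAD_CONST → push 3. Stack: [2, 3]
BINARY_OP >> → 2 >> 3 = 0. Stack: [0]
STORE_FAST x → x=0. Stack: []
LOAD_FAST r → push 6. Stack: [6]
LOAD_CONST → push 1. Stack: [6, 1]
BINARY_OP >> → 6 >> 1 = 3. Stack: [3]
STORE_FAST y → y=3. Stack: []
LOAD_FAST x → push 0. Stack: [0]
RETURN_VALUE → return 0.

3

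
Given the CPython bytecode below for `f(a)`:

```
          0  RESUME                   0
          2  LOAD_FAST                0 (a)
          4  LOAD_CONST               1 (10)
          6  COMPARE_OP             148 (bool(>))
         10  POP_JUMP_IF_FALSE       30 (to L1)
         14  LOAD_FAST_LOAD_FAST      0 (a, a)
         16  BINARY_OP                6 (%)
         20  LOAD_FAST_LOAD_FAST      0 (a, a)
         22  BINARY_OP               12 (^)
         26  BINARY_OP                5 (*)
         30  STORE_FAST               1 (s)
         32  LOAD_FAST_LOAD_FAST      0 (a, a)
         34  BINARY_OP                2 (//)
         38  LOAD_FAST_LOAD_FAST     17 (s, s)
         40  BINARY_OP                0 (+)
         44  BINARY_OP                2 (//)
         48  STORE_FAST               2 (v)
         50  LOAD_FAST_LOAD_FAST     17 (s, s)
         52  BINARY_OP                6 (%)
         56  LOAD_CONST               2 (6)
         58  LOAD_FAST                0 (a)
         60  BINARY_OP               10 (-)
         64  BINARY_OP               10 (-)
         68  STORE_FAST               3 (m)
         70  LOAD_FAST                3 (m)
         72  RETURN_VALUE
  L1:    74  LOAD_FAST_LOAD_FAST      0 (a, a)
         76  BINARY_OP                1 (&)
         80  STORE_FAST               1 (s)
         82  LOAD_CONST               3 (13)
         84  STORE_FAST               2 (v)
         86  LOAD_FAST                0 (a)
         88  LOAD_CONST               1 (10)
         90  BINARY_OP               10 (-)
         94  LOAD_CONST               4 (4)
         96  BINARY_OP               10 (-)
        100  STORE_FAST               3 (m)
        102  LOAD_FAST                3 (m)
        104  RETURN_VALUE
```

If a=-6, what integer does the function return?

LOAD_FAST a → push -6. Stack: [-6]
LOAD_CONST → push 10. Stack: [-6, 10]
COMPARE_OP bool(>) → -6 vs 10 = False. Stack: [False]
POP_JUMP_IF_FALSE → pop False; jump. Stack: []
LOAD_FAST_LOAD_FAST a,a → push -6,-6. Stack: [-6, -6]
BINARY_OP & → -6 & -6 = -6. Stack: [-6]
STORE_FAST s → s=-6. Stack: []
LOAD_CONST → push 13. Stack: [13]
STORE_FAST v → v=13. Stack: []
LOAD_FAST a → push -6. Stack: [-6]
LOAD_CONST → push 10. Stack: [-6, 10]
BINARY_OP - → -6 - 10 = -16. Stack: [-16]
LOAD_CONST → push 4. Stack: [-16, 4]
BINARY_OP - → -16 - 4 = -20. Stack: [-20]
STORE_FAST m → m=-20. Stack: []
LOAD_FAST m → push -20. Stack: [-20]
RETURN_VALUE → return -20.

-20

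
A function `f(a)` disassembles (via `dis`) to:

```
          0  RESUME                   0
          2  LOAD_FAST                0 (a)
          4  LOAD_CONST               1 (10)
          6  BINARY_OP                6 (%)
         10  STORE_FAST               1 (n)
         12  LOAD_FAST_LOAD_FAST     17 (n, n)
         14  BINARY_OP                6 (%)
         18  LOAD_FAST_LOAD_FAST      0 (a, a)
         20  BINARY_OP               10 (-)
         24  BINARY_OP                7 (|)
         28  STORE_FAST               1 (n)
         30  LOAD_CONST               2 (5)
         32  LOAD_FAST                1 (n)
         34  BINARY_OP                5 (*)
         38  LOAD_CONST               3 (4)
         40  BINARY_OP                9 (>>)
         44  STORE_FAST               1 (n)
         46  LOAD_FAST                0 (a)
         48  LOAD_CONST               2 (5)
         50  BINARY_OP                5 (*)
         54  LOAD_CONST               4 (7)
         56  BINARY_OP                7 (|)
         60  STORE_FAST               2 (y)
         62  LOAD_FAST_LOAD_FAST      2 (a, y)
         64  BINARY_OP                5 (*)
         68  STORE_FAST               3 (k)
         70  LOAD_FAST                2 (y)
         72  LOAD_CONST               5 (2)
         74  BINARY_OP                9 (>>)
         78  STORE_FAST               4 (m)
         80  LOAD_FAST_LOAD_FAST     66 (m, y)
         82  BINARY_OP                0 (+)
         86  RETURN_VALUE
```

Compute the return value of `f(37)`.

238

LOAD_FAST a → push 37. Stack: [37]
LOAD_CONST → push 10. Stack: [37, 10]
BINARY_OP % → 37 % 10 = 7. Stack: [7]
STORE_FAST n → n=7. Stack: []
LOAD_FAST_LOAD_FAST n,n → push 7,7. Stack: [7, 7]
BINARY_OP % → 7 % 7 = 0. Stack: [0]
LOAD_FAST_LOAD_FAST a,a → push 37,37. Stack: [0, 37, 37]
BINARY_OP - → 37 - 37 = 0. Stack: [0, 0]
BINARY_OP | → 0 | 0 = 0. Stack: [0]
STORE_FAST n → n=0. Stack: []
LOAD_CONST → push 5. Stack: [5]
LOAD_FAST n → push 0. Stack: [5, 0]
BINARY_OP * → 5 * 0 = 0. Stack: [0]
LOAD_CONST → push 4. Stack: [0, 4]
BINARY_OP >> → 0 >> 4 = 0. Stack: [0]
STORE_FAST n → n=0. Stack: []
LOAD_FAST a → push 37. Stack: [37]
LOAD_CONST → push 5. Stack: [37, 5]
BINARY_OP * → 37 * 5 = 185. Stack: [185]
LOAD_CONST → push 7. Stack: [185, 7]
BINARY_OP | → 185 | 7 = 191. Stack: [191]
STORE_FAST y → y=191. Stack: []
LOAD_FAST_LOAD_FAST a,y → push 37,191. Stack: [37, 191]
BINARY_OP * → 37 * 191 = 7067. Stack: [7067]
STORE_FAST k → k=7067. Stack: []
LOAD_FAST y → push 191. Stack: [191]
LOAD_CONST → push 2. Stack: [191, 2]
BINARY_OP >> → 191 >> 2 = 47. Stack: [47]
STORE_FAST m → m=47. Stack: []
LOAD_FAST_LOAD_FAST m,y → push 47,191. Stack: [47, 191]
BINARY_OP + → 47 + 191 = 238. Stack: [238]
RETURN_VALUE → return 238.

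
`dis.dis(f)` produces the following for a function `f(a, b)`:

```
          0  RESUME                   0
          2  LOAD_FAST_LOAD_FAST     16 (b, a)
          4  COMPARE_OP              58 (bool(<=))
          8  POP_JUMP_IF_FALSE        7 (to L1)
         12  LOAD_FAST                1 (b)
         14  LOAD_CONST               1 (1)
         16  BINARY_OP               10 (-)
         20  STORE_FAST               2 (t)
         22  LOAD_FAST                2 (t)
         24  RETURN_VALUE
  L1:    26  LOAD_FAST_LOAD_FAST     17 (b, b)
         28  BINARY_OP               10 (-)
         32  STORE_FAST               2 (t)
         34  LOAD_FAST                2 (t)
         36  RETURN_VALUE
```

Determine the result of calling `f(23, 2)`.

1

LOAD_FAST_LOAD_FAST b,a → push 2,23. Stack: [2, 23]
COMPARE_OP bool(<=) → 2 vs 23 = True. Stack: [True]
POP_JUMP_IF_FALSE → pop True; no jump. Stack: []
LOAD_FAST b → push 2. Stack: [2]
LOAD_CONST → push 1. Stack: [2, 1]
BINARY_OP - → 2 - 1 = 1. Stack: [1]
STORE_FAST t → t=1. Stack: []
LOAD_FAST t → push 1. Stack: [1]
RETURN_VALUE → return 1.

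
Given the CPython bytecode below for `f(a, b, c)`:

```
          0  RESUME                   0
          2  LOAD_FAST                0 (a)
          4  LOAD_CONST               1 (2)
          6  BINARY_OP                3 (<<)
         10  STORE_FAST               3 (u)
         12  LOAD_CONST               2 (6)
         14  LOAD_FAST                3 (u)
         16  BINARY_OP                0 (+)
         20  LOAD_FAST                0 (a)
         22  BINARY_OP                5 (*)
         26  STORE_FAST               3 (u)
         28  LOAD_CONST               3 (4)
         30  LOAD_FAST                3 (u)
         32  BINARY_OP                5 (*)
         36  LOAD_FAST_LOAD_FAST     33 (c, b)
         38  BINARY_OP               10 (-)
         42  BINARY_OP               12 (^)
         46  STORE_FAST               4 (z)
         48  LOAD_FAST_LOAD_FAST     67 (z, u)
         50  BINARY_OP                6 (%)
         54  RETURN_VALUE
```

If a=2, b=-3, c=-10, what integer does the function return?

LOAD_FAST a → push 2. Stack: [2]
LOAD_CONST → push 2. Stack: [2, 2]
BINARY_OP << → 2 << 2 = 8. Stack: [8]
STORE_FAST u → u=8. Stack: []
LOAD_CONST → push 6. Stack: [6]
LOAD_FAST u → push 8. Stack: [6, 8]
BINARY_OP + → 6 + 8 = 14. Stack: [14]
LOAD_FAST a → push 2. Stack: [14, 2]
BINARY_OP * → 14 * 2 = 28. Stack: [28]
STORE_FAST u → u=28. Stack: []
LOAD_CONST → push 4. Stack: [4]
LOAD_FAST u → push 28. Stack: [4, 28]
BINARY_OP * → 4 * 28 = 112. Stack: [112]
LOAD_FAST_LOAD_FAST c,b → push -10,-3. Stack: [112, -10, -3]
BINARY_OP - → -10 - -3 = -7. Stack: [112, -7]
BINARY_OP ^ → 112 ^ -7 = -119. Stack: [-119]
STORE_FAST z → z=-119. Stack: []
LOAD_FAST_LOAD_FAST z,u → push -119,28. Stack: [-119, 28]
BINARY_OP % → -119 % 28 = 21. Stack: [21]
RETURN_VALUE → return 21.

21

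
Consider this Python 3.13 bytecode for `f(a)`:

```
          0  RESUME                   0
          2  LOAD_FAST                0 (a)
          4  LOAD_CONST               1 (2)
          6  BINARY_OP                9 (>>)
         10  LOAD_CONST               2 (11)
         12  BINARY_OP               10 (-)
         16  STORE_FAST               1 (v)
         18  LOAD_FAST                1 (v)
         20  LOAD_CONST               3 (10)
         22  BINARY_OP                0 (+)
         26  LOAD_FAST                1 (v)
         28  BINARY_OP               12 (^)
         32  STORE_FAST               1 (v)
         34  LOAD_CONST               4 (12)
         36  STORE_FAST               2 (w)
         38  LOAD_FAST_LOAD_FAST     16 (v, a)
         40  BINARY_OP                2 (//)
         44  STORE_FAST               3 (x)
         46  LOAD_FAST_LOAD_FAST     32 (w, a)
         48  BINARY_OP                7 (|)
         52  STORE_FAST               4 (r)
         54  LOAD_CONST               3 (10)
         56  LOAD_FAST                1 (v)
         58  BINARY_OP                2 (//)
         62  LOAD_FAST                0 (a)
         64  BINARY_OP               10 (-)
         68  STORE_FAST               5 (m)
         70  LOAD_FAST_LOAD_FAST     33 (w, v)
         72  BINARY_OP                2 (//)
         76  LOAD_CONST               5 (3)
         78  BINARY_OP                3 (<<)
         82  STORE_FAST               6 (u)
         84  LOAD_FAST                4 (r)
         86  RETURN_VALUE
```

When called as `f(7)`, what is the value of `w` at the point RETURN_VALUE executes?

LOAD_FAST a → push 7. Stack: [7]
LOAD_CONST → push 2. Stack: [7, 2]
BINARY_OP >> → 7 >> 2 = 1. Stack: [1]
LOAD_CONST → push 11. Stack: [1, 11]
BINARY_OP - → 1 - 11 = -10. Stack: [-10]
STORE_FAST v → v=-10. Stack: []
LOAD_FAST v → push -10. Stack: [-10]
LOAD_CONST → push 10. Stack: [-10, 10]
BINARY_OP + → -10 + 10 = 0. Stack: [0]
LOAD_FAST v → push -10. Stack: [0, -10]
BINARY_OP ^ → 0 ^ -10 = -10. Stack: [-10]
STORE_FAST v → v=-10. Stack: []
LOAD_CONST → push 12. Stack: [12]
STORE_FAST w → w=12. Stack: []
LOAD_FAST_LOAD_FAST v,a → push -10,7. Stack: [-10, 7]
BINARY_OP // → -10 // 7 = -2. Stack: [-2]
STORE_FAST x → x=-2. Stack: []
LOAD_FAST_LOAD_FAST w,a → push 12,7. Stack: [12, 7]
BINARY_OP | → 12 | 7 = 15. Stack: [15]
STORE_FAST r → r=15. Stack: []
LOAD_CONST → push 10. Stack: [10]
LOAD_FAST v → push -10. Stack: [10, -10]
BINARY_OP // → 10 // -10 = -1. Stack: [-1]
LOAD_FAST a → push 7. Stack: [-1, 7]
BINARY_OP - → -1 - 7 = -8. Stack: [-8]
STORE_FAST m → m=-8. Stack: []
LOAD_FAST_LOAD_FAST w,v → push 12,-10. Stack: [12, -10]
BINARY_OP // → 12 // -10 = -2. Stack: [-2]
LOAD_CONST → push 3. Stack: [-2, 3]
BINARY_OP << → -2 << 3 = -16. Stack: [-16]
STORE_FAST u → u=-16. Stack: []
LOAD_FAST r → push 15. Stack: [15]
RETURN_VALUE → return 15.

12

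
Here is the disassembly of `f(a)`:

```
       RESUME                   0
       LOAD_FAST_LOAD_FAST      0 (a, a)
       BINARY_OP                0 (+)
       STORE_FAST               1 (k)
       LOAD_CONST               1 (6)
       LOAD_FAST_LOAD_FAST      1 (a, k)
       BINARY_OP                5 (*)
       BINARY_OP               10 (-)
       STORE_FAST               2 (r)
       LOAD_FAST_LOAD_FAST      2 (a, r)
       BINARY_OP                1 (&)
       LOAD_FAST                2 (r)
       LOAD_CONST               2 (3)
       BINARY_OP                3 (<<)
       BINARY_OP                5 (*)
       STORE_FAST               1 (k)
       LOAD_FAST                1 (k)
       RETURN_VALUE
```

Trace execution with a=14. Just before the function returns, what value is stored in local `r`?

-386

LOAD_FAST_LOAD_FAST a,a → push 14,14. Stack: [14, 14]
BINARY_OP + → 14 + 14 = 28. Stack: [28]
STORE_FAST k → k=28. Stack: []
LOAD_CONST → push 6. Stack: [6]
LOAD_FAST_LOAD_FAST a,k → push 14,28. Stack: [6, 14, 28]
BINARY_OP * → 14 * 28 = 392. Stack: [6, 392]
BINARY_OP - → 6 - 392 = -386. Stack: [-386]
STORE_FAST r → r=-386. Stack: []
LOAD_FAST_LOAD_FAST a,r → push 14,-386. Stack: [14, -386]
BINARY_OP & → 14 & -386 = 14. Stack: [14]
LOAD_FAST r → push -386. Stack: [14, -386]
LOAD_CONST → push 3. Stack: [14, -386, 3]
BINARY_OP << → -386 << 3 = -3088. Stack: [14, -3088]
BINARY_OP * → 14 * -3088 = -43232. Stack: [-43232]
STORE_FAST k → k=-43232. Stack: []
LOAD_FAST k → push -43232. Stack: [-43232]
RETURN_VALUE → return -43232.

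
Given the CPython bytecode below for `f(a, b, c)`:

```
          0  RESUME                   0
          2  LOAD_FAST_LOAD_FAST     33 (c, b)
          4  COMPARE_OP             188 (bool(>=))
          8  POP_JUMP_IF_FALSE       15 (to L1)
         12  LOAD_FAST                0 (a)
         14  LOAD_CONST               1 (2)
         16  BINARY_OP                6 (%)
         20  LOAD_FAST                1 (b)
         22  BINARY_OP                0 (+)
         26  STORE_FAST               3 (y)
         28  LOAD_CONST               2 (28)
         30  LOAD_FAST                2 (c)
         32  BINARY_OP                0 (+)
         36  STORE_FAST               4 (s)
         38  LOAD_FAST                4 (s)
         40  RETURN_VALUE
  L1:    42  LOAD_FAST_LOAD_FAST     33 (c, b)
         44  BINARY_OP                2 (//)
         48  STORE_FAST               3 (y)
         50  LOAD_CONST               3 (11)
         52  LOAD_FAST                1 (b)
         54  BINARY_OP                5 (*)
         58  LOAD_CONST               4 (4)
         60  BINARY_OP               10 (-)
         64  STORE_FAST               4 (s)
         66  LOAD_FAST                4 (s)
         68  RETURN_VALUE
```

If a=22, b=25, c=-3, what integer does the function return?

271

LOAD_FAST_LOAD_FAST c,b → push -3,25. Stack: [-3, 25]
COMPARE_OP bool(>=) → -3 vs 25 = False. Stack: [False]
POP_JUMP_IF_FALSE → pop False; jump. Stack: []
LOAD_FAST_LOAD_FAST c,b → push -3,25. Stack: [-3, 25]
BINARY_OP // → -3 // 25 = -1. Stack: [-1]
STORE_FAST y → y=-1. Stack: []
LOAD_CONST → push 11. Stack: [11]
LOAD_FAST b → push 25. Stack: [11, 25]
BINARY_OP * → 11 * 25 = 275. Stack: [275]
LOAD_CONST → push 4. Stack: [275, 4]
BINARY_OP - → 275 - 4 = 271. Stack: [271]
STORE_FAST s → s=271. Stack: []
LOAD_FAST s → push 271. Stack: [271]
RETURN_VALUE → return 271.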